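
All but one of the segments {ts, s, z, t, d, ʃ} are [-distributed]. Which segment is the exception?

/ts, s, z, t, d/ are all [-distributed]; /ʃ/ (voiceless postalveolar fricative) is [+distributed].

ʃ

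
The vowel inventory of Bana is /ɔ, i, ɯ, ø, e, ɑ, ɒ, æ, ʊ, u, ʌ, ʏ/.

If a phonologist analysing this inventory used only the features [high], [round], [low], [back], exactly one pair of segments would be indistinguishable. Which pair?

Both /u/ and /ʊ/ are [+high], [+round], [−low], [+back]. Since the list omits [tense] — which does distinguish the high back rounded tense vowel from the high back rounded lax vowel — this pair collapses; all other pairs remain distinct.

u, ʊ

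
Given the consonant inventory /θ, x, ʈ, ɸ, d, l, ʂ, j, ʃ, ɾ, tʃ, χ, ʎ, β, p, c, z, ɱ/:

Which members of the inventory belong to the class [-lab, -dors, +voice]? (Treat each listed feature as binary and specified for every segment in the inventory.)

d, l, ɾ, z

Checking each segment against [-labial], [-dorsal], [+voice]: /d/ (voiced alveolar stop), /l/ (alveolar lateral approximant), /ɾ/ (alveolar tap), /z/ (voiced alveolar fricative) satisfy every feature; every other segment in the inventory fails at least one.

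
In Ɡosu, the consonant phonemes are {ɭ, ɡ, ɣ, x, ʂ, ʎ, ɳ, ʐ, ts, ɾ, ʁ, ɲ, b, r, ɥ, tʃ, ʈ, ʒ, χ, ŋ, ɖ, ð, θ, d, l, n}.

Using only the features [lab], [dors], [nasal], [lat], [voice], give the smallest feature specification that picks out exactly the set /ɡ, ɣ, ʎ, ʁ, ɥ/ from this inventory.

/ɡ, ɣ, ʎ, ʁ, ɥ/ are all [+voice], [−nasal], [+dorsal], and no other segment in the inventory matches all three values. Dropping any one of them over-generates: [−nasal, +dorsal] alone would also admit /x, χ/; [+voice, +dorsal] alone would also admit /ɲ, ŋ/; [+voice, −nasal] alone would also admit /ɭ, ʐ, ɾ, b, …/. No other combination of two listed features picks out exactly this set either, so fewer than three features will not do.

[+voice, −nasal, +dors]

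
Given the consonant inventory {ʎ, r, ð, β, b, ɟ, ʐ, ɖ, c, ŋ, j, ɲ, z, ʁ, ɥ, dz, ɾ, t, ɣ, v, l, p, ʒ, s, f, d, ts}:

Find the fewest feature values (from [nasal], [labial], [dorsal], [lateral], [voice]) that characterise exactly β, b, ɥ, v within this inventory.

/β, b, ɥ, v/ are all [+voice], [+labial], and no other segment in the inventory matches both values. Dropping any one of them over-generates: [+labial] alone would also admit /p, f/; [+voice] alone would also admit /ʎ, r, ð, ɟ, …/. No other single listed feature picks out exactly this set either, so fewer than two features will not do.

[+voice, +labial]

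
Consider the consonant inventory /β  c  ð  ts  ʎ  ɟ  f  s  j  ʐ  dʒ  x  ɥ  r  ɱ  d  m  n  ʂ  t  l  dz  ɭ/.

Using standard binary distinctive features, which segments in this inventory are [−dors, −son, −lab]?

ð, ts, s, ʐ, dʒ, d, ʂ, t, dz

The [−dorsal] segments are /β, ð, ts, f, s, ʐ, dʒ, r, ɱ, d, m, n, ʂ, t, l, dz, ɭ/.
Then [−sonorant] gives /β, ð, ts, f, s, ʐ, dʒ, d, ʂ, t, dz/.
Of those, [−labial] leaves /ð, ts, s, ʐ, dʒ, d, ʂ, t, dz/.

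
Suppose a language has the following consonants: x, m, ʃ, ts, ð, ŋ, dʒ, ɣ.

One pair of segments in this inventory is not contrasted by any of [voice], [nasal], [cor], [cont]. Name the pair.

ŋ, m

/ŋ/ (velar nasal) and /m/ (bilabial nasal) are both [+voice], [+nasal], [-coronal], [-continuant], so none of the listed features separates them. (They do differ in [labial] and [dorsal], which are not among the given features.) Every other pair in the inventory differs on at least one listed feature.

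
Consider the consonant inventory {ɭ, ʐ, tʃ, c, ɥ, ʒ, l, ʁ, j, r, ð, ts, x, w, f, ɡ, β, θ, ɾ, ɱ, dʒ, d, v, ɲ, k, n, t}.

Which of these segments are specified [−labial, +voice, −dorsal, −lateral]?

Eliminate segments failing any feature: /ɭ, l/ are [+lateral]; /tʃ, c, ts, x, θ, k, t/ are [−voice]; /ɥ, w, f, β, ɱ, v/ are [+labial]; /ʁ, j, ɡ, ɲ/ are [+dorsal]. The remaining /ʐ, ʒ, r, ð, ɾ, dʒ, d, n/ satisfy [−labial], [+voice], [−dorsal], [−lateral].

ʐ, ʒ, r, ð, ɾ, dʒ, d, n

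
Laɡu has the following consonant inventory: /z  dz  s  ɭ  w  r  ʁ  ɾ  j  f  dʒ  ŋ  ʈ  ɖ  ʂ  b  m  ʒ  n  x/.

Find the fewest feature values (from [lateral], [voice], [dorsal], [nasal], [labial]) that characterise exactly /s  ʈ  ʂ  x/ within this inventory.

The class [-voice], [-labial] has exactly /s, ʈ, ʂ, x/ as its extension in this inventory. No smaller conjunction from the listed features achieves this: [-labial] alone would also admit /z, dz, ɭ, r, …/; [-voice] alone would also admit /f/; and checking the remaining single features turns up none with this extension.

[-voice, -labial]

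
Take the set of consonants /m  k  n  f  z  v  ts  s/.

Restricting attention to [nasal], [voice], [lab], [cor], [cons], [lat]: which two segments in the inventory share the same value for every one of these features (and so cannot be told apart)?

ts, s

/ts/ (voiceless alveolar affricate) and /s/ (voiceless alveolar fricative) are both [−nasal], [−voice], [−labial], [+coronal], [+consonantal], [−lateral], so none of the listed features separates them. (They do differ in [continuant], which is not among the given features.) Every other pair in the inventory differs on at least one listed feature.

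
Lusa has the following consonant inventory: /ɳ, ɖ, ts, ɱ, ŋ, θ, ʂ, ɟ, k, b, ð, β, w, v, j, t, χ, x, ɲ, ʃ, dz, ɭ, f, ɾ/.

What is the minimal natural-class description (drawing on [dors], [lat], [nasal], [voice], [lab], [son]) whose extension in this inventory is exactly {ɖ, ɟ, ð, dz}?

Every target segment is [−sonorant], [+voice], [−labial]; each remaining inventory member fails at least one of these. Each conjunct is needed — [+voice, −labial] alone would also admit /ɳ, ŋ, j, ɲ, …/; [−sonorant, −labial] alone would also admit /ts, θ, ʂ, k, …/; [−sonorant, +voice] alone would also admit /b, β, v/ — and no other combination of two listed features has exactly this extension, so three is the minimum.

[−son, +voice, −lab]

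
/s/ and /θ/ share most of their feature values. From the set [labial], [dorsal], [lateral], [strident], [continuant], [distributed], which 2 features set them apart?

[strident], [distributed]

/s/ is the voiceless alveolar fricative and /θ/ is the voiceless dental fricative. Both are [−labial], [−dorsal], [−lateral], [+continuant]. /s/ is [+strident] while /θ/ is [−strident]; /s/ is [−distributed] while /θ/ is [+distributed], so the distinguishing features are [strident], [distributed].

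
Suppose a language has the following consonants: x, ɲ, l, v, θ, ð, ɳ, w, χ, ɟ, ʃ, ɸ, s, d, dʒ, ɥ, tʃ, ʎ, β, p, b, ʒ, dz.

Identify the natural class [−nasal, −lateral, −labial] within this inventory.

Eliminate segments failing any feature: /ɲ, ɳ/ are [+nasal]; /l, ʎ/ are [+lateral]; /v, w, ɸ, ɥ, β, p, b/ are [+labial]. The remaining /x, θ, ð, χ, ɟ, ʃ, s, d, dʒ, tʃ, ʒ, dz/ satisfy [−nasal], [−lateral], [−labial].

x, θ, ð, χ, ɟ, ʃ, s, d, dʒ, tʃ, ʒ, dz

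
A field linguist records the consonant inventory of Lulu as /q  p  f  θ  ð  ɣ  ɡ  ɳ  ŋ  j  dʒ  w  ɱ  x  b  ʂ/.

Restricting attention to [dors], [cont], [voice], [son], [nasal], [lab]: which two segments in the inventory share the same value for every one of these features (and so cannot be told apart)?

θ, ʂ

/θ/ (voiceless dental fricative) and /ʂ/ (voiceless retroflex fricative) are both [−dorsal], [+continuant], [−voice], [−sonorant], [−nasal], [−labial], so none of the listed features separates them. (They do differ in [strident], [anterior] and [distributed], which are not among the given features.) Every other pair in the inventory differs on at least one listed feature.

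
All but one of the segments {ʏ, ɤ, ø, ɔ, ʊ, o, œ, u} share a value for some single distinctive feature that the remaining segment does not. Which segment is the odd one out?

[round] groups all but one: /ɔ, o, ø, ʏ, œ, ʊ, u/ share [+round] while /ɤ/ (mid back unrounded tense vowel) alone is [−round]. Removing any other segment would not leave a single-feature class that excludes it.

ɤ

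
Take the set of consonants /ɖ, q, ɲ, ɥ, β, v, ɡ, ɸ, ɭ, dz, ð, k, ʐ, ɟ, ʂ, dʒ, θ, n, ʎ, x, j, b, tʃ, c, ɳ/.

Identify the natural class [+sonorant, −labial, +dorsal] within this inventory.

ɲ, ʎ, j

The [+sonorant] segments are /ɲ, ɥ, ɭ, n, ʎ, j, ɳ/.
Within that set, [−labial] gives /ɲ, ɭ, n, ʎ, j, ɳ/.
Then [+dorsal] leaves /ɲ, ʎ, j/.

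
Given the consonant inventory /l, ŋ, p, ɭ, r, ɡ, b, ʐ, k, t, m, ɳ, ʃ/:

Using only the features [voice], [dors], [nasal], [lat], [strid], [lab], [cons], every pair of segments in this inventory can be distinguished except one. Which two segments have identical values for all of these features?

Both /ɭ/ and /l/ are [+voice], [−dorsal], [−nasal], [+lateral], [−strident], [−labial], [+consonantal]. Since the list omits [anterior] — which does distinguish the retroflex lateral approximant from the alveolar lateral approximant — this pair collapses; all other pairs remain distinct.

ɭ, l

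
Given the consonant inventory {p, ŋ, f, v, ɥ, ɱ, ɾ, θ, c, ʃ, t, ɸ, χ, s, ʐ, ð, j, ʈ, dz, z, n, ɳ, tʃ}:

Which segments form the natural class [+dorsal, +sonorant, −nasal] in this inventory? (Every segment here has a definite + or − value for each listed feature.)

Eliminate segments failing any feature: /p, f, v, ɱ, ɾ, θ, ʃ, t, ɸ, s, ʐ, ð, ʈ, dz, z, n, ɳ, tʃ/ are [−dorsal]; /ŋ/ is [+nasal]; /c, χ/ are [−sonorant]. The remaining /ɥ, j/ satisfy [+dorsal], [+sonorant], [−nasal].

ɥ, j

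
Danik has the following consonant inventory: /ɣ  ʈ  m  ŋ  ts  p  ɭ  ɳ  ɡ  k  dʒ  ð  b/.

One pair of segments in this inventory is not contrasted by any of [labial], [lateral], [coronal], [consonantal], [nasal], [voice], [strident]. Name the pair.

ɡ, ɣ

On the given features, /ɡ/ and /ɣ/ have an identical profile: [−labial], [−lateral], [−coronal], [+consonantal], [−nasal], [+voice], [−strident]. No other two segments in the inventory coincide on all 7 features. (They do differ in [continuant], which is not among the given features.)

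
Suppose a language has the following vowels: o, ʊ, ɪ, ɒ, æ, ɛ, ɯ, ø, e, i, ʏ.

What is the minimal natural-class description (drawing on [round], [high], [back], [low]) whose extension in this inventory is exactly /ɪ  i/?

[+high, -back, -round]

/ɪ, i/ are all [+high], [-back], [-round], and no other segment in the inventory matches all three values. Dropping any one of them over-generates: [-back, -round] alone would also admit /æ, ɛ, e/; [+high, -round] alone would also admit /ɯ/; [+high, -back] alone would also admit /ʏ/. No other combination of two listed features picks out exactly this set either, so fewer than three features will not do.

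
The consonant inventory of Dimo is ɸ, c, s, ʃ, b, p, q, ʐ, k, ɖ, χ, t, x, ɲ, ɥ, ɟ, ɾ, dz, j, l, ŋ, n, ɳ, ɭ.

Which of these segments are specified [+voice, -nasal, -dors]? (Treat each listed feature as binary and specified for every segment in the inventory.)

Checking each segment against [+voice], [-nasal], [-dorsal]: /b/ (voiced bilabial stop), /ʐ/ (voiced retroflex fricative), /ɖ/ (voiced retroflex stop), /ɾ/ (alveolar tap), /dz/ (voiced alveolar affricate), /l/ (alveolar lateral approximant), among others, satisfy every feature; every other segment in the inventory fails at least one.

b, ʐ, ɖ, ɾ, dz, l, ɭ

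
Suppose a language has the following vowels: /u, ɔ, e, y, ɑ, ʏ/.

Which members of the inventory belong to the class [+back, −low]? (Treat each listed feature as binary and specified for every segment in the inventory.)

u, ɔ

Checking each segment against [+back], [−low]: /u/ (high back rounded tense vowel), /ɔ/ (mid back rounded lax vowel) satisfy every feature; every other segment in the inventory fails at least one.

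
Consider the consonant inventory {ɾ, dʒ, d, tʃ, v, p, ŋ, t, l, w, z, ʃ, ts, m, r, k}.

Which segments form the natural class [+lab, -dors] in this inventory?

Eliminate segments failing any feature: /ɾ, dʒ, d, tʃ, ŋ, t, l, z, ʃ, ts, r, k/ are [-labial]; /w/ is [+dorsal]. The remaining /v, p, m/ satisfy [+labial], [-dorsal].

v, p, m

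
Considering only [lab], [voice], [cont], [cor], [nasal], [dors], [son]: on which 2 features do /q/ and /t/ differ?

/q/ (voiceless uvular stop) and /t/ (voiceless alveolar stop) agree on [−labial], [−voice], [−continuant], [−nasal], [−sonorant]. They differ on [coronal] (/q/ [−], /t/ [+]), [dorsal] (/q/ [+], /t/ [−]).

[coronal], [dorsal]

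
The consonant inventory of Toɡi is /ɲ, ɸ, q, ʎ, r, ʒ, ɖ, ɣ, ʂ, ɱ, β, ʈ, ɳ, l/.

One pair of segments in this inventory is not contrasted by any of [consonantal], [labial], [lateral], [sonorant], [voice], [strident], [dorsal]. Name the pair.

r, ɳ

On the given features, /r/ and /ɳ/ have an identical profile: [+consonantal], [-labial], [-lateral], [+sonorant], [+voice], [-strident], [-dorsal]. No other two segments in the inventory coincide on all 7 features. (They do differ in [nasal], [continuant] and [anterior], which are not among the given features.)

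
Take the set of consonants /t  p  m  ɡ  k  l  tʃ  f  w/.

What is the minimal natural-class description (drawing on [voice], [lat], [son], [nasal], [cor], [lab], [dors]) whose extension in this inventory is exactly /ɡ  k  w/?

[+dors]

The target set is precisely the extension of [+dorsal] in this inventory.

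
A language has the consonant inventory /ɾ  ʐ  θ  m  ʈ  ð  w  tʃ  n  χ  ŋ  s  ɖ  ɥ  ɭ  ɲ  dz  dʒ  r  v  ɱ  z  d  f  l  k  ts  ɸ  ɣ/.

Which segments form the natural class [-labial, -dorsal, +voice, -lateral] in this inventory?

The [-labial] segments are /ɾ, ʐ, θ, ʈ, ð, tʃ, n, χ, ŋ, s, ɖ, ɭ, ɲ, dz, dʒ, r, z, d, l, k, ts, ɣ/.
Then [-dorsal] gives /ɾ, ʐ, θ, ʈ, ð, tʃ, n, s, ɖ, ɭ, dz, dʒ, r, z, d, l, ts/.
Intersecting with [+voice] gives /ɾ, ʐ, ð, n, ɖ, ɭ, dz, dʒ, r, z, d, l/.
Intersecting with [-lateral] leaves /ɾ, ʐ, ð, n, ɖ, dz, dʒ, r, z, d/.

ɾ, ʐ, ð, n, ɖ, dz, dʒ, r, z, d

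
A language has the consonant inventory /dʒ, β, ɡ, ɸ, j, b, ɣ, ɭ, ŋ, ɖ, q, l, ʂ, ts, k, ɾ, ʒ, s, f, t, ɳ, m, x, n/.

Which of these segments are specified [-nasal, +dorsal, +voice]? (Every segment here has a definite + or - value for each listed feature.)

Checking each segment against [-nasal], [+dorsal], [+voice]: /ɡ/ (voiced velar stop), /j/ (palatal glide), /ɣ/ (voiced velar fricative) satisfy every feature; every other segment in the inventory fails at least one.

ɡ, j, ɣ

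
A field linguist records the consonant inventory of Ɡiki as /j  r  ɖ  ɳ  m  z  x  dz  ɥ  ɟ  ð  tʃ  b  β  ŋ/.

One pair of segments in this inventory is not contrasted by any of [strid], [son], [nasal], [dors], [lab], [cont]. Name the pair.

tʃ, dz

/tʃ/ (voiceless postalveolar affricate) and /dz/ (voiced alveolar affricate) are both [+strident], [−sonorant], [−nasal], [−dorsal], [−labial], [−continuant], so none of the listed features separates them. (They do differ in [voice], [anterior] and [distributed], which are not among the given features.) Every other pair in the inventory differs on at least one listed feature.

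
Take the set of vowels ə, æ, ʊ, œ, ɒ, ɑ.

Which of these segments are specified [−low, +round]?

ʊ, œ

The [−low] segments are /ə, ʊ, œ/.
Within that set, [+round] leaves /ʊ, œ/.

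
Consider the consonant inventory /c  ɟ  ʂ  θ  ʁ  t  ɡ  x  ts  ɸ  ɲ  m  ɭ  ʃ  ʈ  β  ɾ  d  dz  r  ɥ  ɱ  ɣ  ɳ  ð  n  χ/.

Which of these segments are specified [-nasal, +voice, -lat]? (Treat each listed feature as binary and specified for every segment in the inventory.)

ɟ, ʁ, ɡ, β, ɾ, d, dz, r, ɥ, ɣ, ð

Eliminate segments failing any feature: /c, ʂ, θ, t, x, ts, ɸ, ʃ, ʈ, χ/ are [-voice]; /ɲ, m, ɱ, ɳ, n/ are [+nasal]; /ɭ/ is [+lateral]. The remaining /ɟ, ʁ, ɡ, β, ɾ, d, dz, r, ɥ, ɣ, ð/ satisfy [-nasal], [+voice], [-lateral].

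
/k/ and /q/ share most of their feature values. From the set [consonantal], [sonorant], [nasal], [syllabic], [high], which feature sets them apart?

/k/ is the voiceless velar stop and /q/ is the voiceless uvular stop. Both are [+consonantal], [−sonorant], [−nasal], [−syllabic]. /k/ is [+high] while /q/ is [−high], so the distinguishing feature is [high].

[high]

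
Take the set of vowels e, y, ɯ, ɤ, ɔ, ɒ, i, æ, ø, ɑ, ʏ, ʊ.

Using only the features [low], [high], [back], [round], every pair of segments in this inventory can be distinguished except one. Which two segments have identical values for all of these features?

Both /y/ and /ʏ/ are [-low], [+high], [-back], [+round]. Since the list omits [tense] — which does distinguish the high front rounded tense vowel from the high front rounded lax vowel — this pair collapses; all other pairs remain distinct.

y, ʏ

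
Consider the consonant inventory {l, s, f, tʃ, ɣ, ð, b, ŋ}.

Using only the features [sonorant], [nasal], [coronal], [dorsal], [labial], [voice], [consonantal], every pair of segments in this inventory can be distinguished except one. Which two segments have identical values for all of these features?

Both /tʃ/ and /s/ are [−sonorant], [−nasal], [+coronal], [−dorsal], [−labial], [−voice], [+consonantal]. Since the list omits [continuant], [anterior] and [distributed] — which do distinguish the voiceless postalveolar affricate from the voiceless alveolar fricative — this pair collapses; all other pairs remain distinct.

tʃ, s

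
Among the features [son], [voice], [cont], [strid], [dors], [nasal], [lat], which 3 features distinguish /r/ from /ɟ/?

[sonorant], [continuant], [dorsal]

/r/ (alveolar trill) and /ɟ/ (voiced palatal stop) agree on [+voice], [−strident], [−nasal], [−lateral]. They differ on [sonorant] (/r/ [+], /ɟ/ [−]), [continuant] (/r/ [+], /ɟ/ [−]), [dorsal] (/r/ [−], /ɟ/ [+]).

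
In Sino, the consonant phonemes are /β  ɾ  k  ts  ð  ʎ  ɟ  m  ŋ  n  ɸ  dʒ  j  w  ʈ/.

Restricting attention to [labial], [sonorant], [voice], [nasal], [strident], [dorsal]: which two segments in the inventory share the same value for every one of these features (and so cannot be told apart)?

ʎ, j

On the given features, /ʎ/ and /j/ have an identical profile: [−labial], [+sonorant], [+voice], [−nasal], [−strident], [+dorsal]. No other two segments in the inventory coincide on all 6 features. (They do differ in [lateral], which is not among the given features.)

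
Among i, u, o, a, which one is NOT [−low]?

/o, u, i/ are all [−low]; /a/ (low unrounded vowel) is [+low].

a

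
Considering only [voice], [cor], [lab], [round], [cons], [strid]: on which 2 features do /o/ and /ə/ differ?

The two segments share [+voice], [-coronal], [-consonantal], [-strident]. The only features from the list on which they differ: /o/ is [+labial] while /ə/ is [-labial]; /o/ is [+round] while /ə/ is [-round].

[labial], [round]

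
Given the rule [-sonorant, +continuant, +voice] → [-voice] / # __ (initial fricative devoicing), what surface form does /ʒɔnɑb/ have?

Only the initial segment /ʒ/ is both word-initial and matches the structural description. It is a voiced postalveolar fricative, so [-sonorant, +continuant, +voice] holds; changing it to [-voice] with all other features held fixed yields /ʃ/ (voiceless postalveolar fricative). No other segment meets both the structural description and the environment, so the output is [ʃɔnɑb].

[ʃɔnɑb]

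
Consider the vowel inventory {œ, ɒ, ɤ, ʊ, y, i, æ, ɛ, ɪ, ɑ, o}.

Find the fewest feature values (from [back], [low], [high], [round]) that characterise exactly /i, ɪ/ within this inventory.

Every target segment is [+high], [−round]; each remaining inventory member fails at least one of these. Each conjunct is needed — [−round] alone would also admit /ɤ, æ, ɛ, ɑ/; [+high] alone would also admit /ʊ, y/ — and no other single listed feature has exactly this extension, so two is the minimum.

[+high, −round]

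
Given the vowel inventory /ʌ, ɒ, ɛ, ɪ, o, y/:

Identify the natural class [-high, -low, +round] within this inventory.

o

First, the [-high] segments are /ʌ, ɒ, ɛ, o/.
Among these, [-low] gives /ʌ, ɛ, o/.
Of those, [+round] leaves /o/.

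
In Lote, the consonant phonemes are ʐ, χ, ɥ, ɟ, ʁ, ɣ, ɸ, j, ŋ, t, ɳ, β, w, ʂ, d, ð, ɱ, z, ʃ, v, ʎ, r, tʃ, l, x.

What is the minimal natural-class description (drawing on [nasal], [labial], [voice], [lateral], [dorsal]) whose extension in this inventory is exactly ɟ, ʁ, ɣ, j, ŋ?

[+voice, −lateral, −labial, +dorsal]

Every target segment is [+voice], [−lateral], [−labial], [+dorsal]; each remaining inventory member fails at least one of these. Each conjunct is needed — [−lateral, −labial, +dorsal] alone would also admit /χ, x/; [+voice, −labial, +dorsal] alone would also admit /ʎ/; [+voice, −lateral, +dorsal] alone would also admit /ɥ, w/; [+voice, −lateral, −labial] alone would also admit /ʐ, ɳ, d, ð, …/ — and no other combination of three listed features has exactly this extension, so four is the minimum.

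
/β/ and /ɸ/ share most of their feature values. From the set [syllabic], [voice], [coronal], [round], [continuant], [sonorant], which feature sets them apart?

[voice]

/β/ (voiced bilabial fricative) and /ɸ/ (voiceless bilabial fricative) agree on [-syllabic], [-coronal], [-round], [+continuant], [-sonorant]. They differ on [voice] (/β/ [+], /ɸ/ [-]).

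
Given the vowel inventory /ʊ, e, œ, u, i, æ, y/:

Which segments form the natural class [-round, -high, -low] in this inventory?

e

Among the inventory, the [-round] segments are /e, i, æ/.
Intersecting with [-high] gives /e, æ/.
Then [-low] leaves /e/.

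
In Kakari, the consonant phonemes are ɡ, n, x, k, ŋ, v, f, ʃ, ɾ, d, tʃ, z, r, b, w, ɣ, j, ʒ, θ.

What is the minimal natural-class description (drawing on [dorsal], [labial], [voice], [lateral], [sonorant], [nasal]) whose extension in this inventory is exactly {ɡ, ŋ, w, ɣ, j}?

[+voice, +dorsal]

Every target segment is [+voice], [+dorsal]; each remaining inventory member fails at least one of these. Each conjunct is needed — [+dorsal] alone would also admit /x, k/; [+voice] alone would also admit /n, v, ɾ, d, …/ — and no other single listed feature has exactly this extension, so two is the minimum.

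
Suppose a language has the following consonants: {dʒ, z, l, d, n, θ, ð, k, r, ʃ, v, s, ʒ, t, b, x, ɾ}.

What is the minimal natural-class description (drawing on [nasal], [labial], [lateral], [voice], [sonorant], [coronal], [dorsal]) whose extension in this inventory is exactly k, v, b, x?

[−coronal]

Every target segment is [−coronal] and no other inventory member is, so one feature is enough.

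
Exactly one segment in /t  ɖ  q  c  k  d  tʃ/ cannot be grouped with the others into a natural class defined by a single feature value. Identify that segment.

tʃ

/d, q, ɖ, t, k, c/ are all [-delayed release], but /tʃ/ (voiceless postalveolar affricate) is [+delayed release]. No other single segment can be removed to leave a set sharing one feature value that the removed segment lacks, so /tʃ/ is the odd one out.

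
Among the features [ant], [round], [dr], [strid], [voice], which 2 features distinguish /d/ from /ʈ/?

/d/ is the voiced alveolar stop and /ʈ/ is the voiceless retroflex stop. Both are [-round], [-delayed release], [-strident]. /d/ is [+voice] while /ʈ/ is [-voice]; /d/ is [+anterior] while /ʈ/ is [-anterior], so the distinguishing features are [voice], [anterior].

[voice], [anterior]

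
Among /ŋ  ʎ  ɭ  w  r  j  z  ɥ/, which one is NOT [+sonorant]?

z

/r, j, ɭ, w, ɥ, ŋ, ʎ/ are all [+sonorant]; /z/ (voiced alveolar fricative) is [−sonorant].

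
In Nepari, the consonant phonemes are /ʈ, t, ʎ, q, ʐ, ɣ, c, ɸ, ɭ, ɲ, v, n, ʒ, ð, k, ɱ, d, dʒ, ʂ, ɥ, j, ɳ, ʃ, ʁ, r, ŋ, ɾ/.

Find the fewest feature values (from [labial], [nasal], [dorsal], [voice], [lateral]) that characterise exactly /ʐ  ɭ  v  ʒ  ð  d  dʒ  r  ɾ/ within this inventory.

Every target segment is [+voice], [-nasal], [-dorsal]; each remaining inventory member fails at least one of these. Each conjunct is needed — [-nasal, -dorsal] alone would also admit /ʈ, t, ɸ, ʂ, …/; [+voice, -dorsal] alone would also admit /n, ɱ, ɳ/; [+voice, -nasal] alone would also admit /ʎ, ɣ, ɥ, j, …/ — and no other combination of two listed features has exactly this extension, so three is the minimum.

[+voice, -nasal, -dorsal]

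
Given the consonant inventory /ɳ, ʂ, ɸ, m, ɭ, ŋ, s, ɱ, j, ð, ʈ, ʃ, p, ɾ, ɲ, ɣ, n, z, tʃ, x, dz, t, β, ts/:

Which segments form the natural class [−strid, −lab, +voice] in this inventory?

ɳ, ɭ, ŋ, j, ð, ɾ, ɲ, ɣ, n

Eliminate segments failing any feature: /ʂ, s, ʃ, z, tʃ, dz, ts/ are [+strident]; /ɸ, m, ɱ, p, β/ are [+labial]; /ʈ, x, t/ are [−voice]. The remaining /ɳ, ɭ, ŋ, j, ð, ɾ, ɲ, ɣ, n/ satisfy [−strident], [−labial], [+voice].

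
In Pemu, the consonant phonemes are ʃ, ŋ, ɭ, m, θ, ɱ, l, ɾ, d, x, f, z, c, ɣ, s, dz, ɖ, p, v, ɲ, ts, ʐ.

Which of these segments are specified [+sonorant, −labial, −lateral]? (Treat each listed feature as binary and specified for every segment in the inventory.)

ŋ, ɾ, ɲ

Checking each segment against [+sonorant], [−labial], [−lateral]: /ŋ/ (velar nasal), /ɾ/ (alveolar tap), /ɲ/ (palatal nasal) satisfy every feature; every other segment in the inventory fails at least one.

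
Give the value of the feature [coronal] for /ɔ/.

As the mid back rounded lax vowel, /ɔ/ is [−coronal].

[−coronal]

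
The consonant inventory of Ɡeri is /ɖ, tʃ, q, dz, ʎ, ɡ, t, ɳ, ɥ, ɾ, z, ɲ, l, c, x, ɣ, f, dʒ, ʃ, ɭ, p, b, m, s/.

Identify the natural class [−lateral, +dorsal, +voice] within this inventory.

ɡ, ɥ, ɲ, ɣ

Eliminate segments failing any feature: /ɖ, tʃ, dz, t, ɳ, ɾ, z, f, dʒ, ʃ, p, b, m, s/ are [−dorsal]; /q, c, x/ are [−voice]; /ʎ, l, ɭ/ are [+lateral]. The remaining /ɡ, ɥ, ɲ, ɣ/ satisfy [−lateral], [+dorsal], [+voice].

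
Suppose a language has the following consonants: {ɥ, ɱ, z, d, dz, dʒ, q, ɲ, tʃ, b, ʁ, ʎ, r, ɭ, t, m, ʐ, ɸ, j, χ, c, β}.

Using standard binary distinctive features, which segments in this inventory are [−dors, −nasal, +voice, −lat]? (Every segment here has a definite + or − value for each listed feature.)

z, d, dz, dʒ, b, r, ʐ, β

Eliminate segments failing any feature: /ɥ, q, ɲ, ʁ, ʎ, j, χ, c/ are [+dorsal]; /ɱ, m/ are [+nasal]; /tʃ, t, ɸ/ are [−voice]; /ɭ/ is [+lateral]. The remaining /z, d, dz, dʒ, b, r, ʐ, β/ satisfy [−dorsal], [−nasal], [+voice], [−lateral].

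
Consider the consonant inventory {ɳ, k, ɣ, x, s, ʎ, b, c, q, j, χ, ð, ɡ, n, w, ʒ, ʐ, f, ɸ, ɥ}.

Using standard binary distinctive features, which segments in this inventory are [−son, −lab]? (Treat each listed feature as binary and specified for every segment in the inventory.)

Checking each segment against [−sonorant], [−labial]: /k/ (voiceless velar stop), /ɣ/ (voiced velar fricative), /x/ (voiceless velar fricative), /s/ (voiceless alveolar fricative), /c/ (voiceless palatal stop), /q/ (voiceless uvular stop), among others, satisfy every feature; every other segment in the inventory fails at least one.

k, ɣ, x, s, c, q, χ, ð, ɡ, ʒ, ʐ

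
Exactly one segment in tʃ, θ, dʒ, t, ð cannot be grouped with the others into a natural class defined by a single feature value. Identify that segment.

t

/dʒ, tʃ, ð, θ/ are all [+distributed], but /t/ (voiceless alveolar stop) is [−distributed]. No other single segment can be removed to leave a set sharing one feature value that the removed segment lacks, so /t/ is the odd one out.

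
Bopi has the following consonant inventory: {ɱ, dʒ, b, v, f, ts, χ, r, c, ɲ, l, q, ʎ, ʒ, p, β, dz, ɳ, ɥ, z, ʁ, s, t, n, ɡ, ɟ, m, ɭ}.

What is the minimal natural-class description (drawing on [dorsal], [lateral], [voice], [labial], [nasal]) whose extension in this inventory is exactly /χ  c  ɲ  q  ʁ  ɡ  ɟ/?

[−lateral, −labial, +dorsal]

Every target segment is [−lateral], [−labial], [+dorsal]; each remaining inventory member fails at least one of these. Each conjunct is needed — [−labial, +dorsal] alone would also admit /ʎ/; [−lateral, +dorsal] alone would also admit /ɥ/; [−lateral, −labial] alone would also admit /dʒ, ts, r, ʒ, …/ — and no other combination of two listed features has exactly this extension, so three is the minimum.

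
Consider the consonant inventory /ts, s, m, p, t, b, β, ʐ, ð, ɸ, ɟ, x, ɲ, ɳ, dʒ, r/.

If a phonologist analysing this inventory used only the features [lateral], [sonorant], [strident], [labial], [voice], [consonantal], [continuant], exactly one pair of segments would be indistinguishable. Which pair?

ɲ, ɳ

Both /ɲ/ and /ɳ/ are [−lateral], [+sonorant], [−strident], [−labial], [+voice], [+consonantal], [−continuant]. Since the list omits [dorsal] — which does distinguish the palatal nasal from the retroflex nasal — this pair collapses; all other pairs remain distinct.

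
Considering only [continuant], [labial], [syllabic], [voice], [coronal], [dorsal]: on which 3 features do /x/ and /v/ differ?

/x/ is the voiceless velar fricative and /v/ is the voiced labiodental fricative. Both are [+continuant], [−syllabic], [−coronal]. /x/ is [−voice] while /v/ is [+voice]; /x/ is [−labial] while /v/ is [+labial]; /x/ is [+dorsal] while /v/ is [−dorsal], so the distinguishing features are [voice], [labial], [dorsal].

[voice], [labial], [dorsal]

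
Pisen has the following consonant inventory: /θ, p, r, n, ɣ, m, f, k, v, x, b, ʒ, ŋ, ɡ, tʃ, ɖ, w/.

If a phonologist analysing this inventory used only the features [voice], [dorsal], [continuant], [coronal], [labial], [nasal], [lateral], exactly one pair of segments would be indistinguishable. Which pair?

ʒ, r

/ʒ/ (voiced postalveolar fricative) and /r/ (alveolar trill) are both [+voice], [−dorsal], [+continuant], [+coronal], [−labial], [−nasal], [−lateral], so none of the listed features separates them. (They do differ in [sonorant], [strident] and [anterior], which are not among the given features.) Every other pair in the inventory differs on at least one listed feature.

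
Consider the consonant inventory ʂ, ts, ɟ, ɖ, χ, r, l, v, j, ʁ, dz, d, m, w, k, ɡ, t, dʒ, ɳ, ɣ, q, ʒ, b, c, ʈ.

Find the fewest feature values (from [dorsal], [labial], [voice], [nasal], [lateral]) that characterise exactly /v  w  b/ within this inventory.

/v, w, b/ are all [−nasal], [+labial], and no other segment in the inventory matches both values. Dropping any one of them over-generates: [+labial] alone would also admit /m/; [−nasal] alone would also admit /ʂ, ts, ɟ, ɖ, …/. No other single listed feature picks out exactly this set either, so fewer than two features will not do.

[−nasal, +labial]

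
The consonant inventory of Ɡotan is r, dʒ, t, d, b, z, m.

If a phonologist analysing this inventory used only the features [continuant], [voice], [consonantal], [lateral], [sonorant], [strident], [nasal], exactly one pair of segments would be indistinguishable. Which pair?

d, b

On the given features, /d/ and /b/ have an identical profile: [−continuant], [+voice], [+consonantal], [−lateral], [−sonorant], [−strident], [−nasal]. No other two segments in the inventory coincide on all 7 features. (They do differ in [labial] and [coronal], which are not among the given features.)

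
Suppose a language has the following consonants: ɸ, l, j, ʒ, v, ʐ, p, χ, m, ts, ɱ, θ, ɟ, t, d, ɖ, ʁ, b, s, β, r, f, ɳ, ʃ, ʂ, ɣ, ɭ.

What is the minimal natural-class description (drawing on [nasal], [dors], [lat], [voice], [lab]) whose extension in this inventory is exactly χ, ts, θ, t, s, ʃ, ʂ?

/χ, ts, θ, t, s, ʃ, ʂ/ are all [−voice], [−labial], and no other segment in the inventory matches both values. Dropping any one of them over-generates: [−labial] alone would also admit /l, j, ʒ, ʐ, …/; [−voice] alone would also admit /ɸ, p, f/. No other single listed feature picks out exactly this set either, so fewer than two features will not do.

[−voice, −lab]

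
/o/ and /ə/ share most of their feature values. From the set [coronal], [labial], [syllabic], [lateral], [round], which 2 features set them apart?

[labial], [round]

The two segments share [-coronal], [+syllabic], [-lateral]. The only features from the list on which they differ: /o/ is [+labial] while /ə/ is [-labial]; /o/ is [+round] while /ə/ is [-round].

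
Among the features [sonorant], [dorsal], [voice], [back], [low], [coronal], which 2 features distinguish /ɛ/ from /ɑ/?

The two segments share [+sonorant], [+dorsal], [+voice], [−coronal]. The only features from the list on which they differ: /ɛ/ is [−low] while /ɑ/ is [+low]; /ɛ/ is [−back] while /ɑ/ is [+back].

[low], [back]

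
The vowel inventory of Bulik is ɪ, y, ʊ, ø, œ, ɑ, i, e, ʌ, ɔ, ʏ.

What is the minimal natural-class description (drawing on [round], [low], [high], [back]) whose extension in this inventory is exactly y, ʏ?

Every target segment is [+high], [−back], [+round]; each remaining inventory member fails at least one of these. Each conjunct is needed — [−back, +round] alone would also admit /ø, œ/; [+high, +round] alone would also admit /ʊ/; [+high, −back] alone would also admit /ɪ, i/ — and no other combination of two listed features has exactly this extension, so three is the minimum.

[+high, −back, +round]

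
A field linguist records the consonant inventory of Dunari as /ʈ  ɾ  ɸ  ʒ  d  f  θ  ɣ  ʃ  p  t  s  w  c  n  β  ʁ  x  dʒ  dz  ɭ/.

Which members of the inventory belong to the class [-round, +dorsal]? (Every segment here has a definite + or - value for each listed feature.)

Checking each segment against [-round], [+dorsal]: /ɣ/ (voiced velar fricative), /c/ (voiceless palatal stop), /ʁ/ (voiced uvular fricative), /x/ (voiceless velar fricative) satisfy every feature; every other segment in the inventory fails at least one.

ɣ, c, ʁ, x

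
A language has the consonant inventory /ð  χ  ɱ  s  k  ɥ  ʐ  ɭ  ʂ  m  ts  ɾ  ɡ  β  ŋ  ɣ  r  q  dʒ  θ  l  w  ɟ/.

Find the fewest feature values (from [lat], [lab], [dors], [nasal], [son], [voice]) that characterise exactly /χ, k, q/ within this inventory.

/χ, k, q/ are all [−voice], [+dorsal], and no other segment in the inventory matches both values. Dropping any one of them over-generates: [+dorsal] alone would also admit /ɥ, ɡ, ŋ, ɣ, …/; [−voice] alone would also admit /s, ʂ, ts, θ/. No other single listed feature picks out exactly this set either, so fewer than two features will not do.

[−voice, +dors]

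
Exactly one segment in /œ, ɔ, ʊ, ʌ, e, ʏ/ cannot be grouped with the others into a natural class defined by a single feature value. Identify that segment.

The remaining segments after removing /e/ share [-tense]; /e/ (mid front unrounded tense vowel) is [+tense]. For every other candidate removal, the leftover set fails to share any single feature value that the removed segment lacks.

e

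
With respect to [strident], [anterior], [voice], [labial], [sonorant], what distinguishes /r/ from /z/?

/r/ (alveolar trill) and /z/ (voiced alveolar fricative) agree on [+anterior], [+voice], [-labial]. They differ on [sonorant] (/r/ [+], /z/ [-]), [strident] (/r/ [-], /z/ [+]).

[sonorant], [strident]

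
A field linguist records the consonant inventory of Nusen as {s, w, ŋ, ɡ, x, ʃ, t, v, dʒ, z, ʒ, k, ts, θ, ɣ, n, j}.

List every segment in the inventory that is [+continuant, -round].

Checking each segment against [+continuant], [-round]: /s/ (voiceless alveolar fricative), /x/ (voiceless velar fricative), /ʃ/ (voiceless postalveolar fricative), /v/ (voiced labiodental fricative), /z/ (voiced alveolar fricative), /ʒ/ (voiced postalveolar fricative), among others, satisfy every feature; every other segment in the inventory fails at least one.

s, x, ʃ, v, z, ʒ, θ, ɣ, j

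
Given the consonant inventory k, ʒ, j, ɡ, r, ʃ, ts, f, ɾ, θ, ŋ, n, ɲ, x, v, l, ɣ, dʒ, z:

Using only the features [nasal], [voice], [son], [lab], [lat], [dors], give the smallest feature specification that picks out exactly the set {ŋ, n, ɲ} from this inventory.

[+nasal]

/ŋ, n, ɲ/ are exactly the [+nasal] segments in the inventory, so a single feature suffices.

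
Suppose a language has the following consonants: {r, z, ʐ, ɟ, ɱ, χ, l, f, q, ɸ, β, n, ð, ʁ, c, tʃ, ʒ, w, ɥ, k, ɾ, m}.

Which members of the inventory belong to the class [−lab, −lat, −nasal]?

r, z, ʐ, ɟ, χ, q, ð, ʁ, c, tʃ, ʒ, k, ɾ

Among the inventory, the [−labial] segments are /r, z, ʐ, ɟ, χ, l, q, n, ð, ʁ, c, tʃ, ʒ, k, ɾ/.
Among these, [−lateral] gives /r, z, ʐ, ɟ, χ, q, n, ð, ʁ, c, tʃ, ʒ, k, ɾ/.
Of those, [−nasal] leaves /r, z, ʐ, ɟ, χ, q, ð, ʁ, c, tʃ, ʒ, k, ɾ/.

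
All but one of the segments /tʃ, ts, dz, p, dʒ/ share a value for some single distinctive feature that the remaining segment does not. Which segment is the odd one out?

p

/tʃ, dz, ts, dʒ/ are all [+delayed release], but /p/ (voiceless bilabial stop) is [-delayed release]. No other single segment can be removed to leave a set sharing one feature value that the removed segment lacks, so /p/ is the odd one out.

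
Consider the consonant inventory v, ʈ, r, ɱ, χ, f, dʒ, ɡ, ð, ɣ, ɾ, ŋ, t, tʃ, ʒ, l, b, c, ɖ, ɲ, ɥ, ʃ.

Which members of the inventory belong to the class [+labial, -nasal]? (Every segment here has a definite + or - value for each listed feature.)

Among the inventory, the [+labial] segments are /v, ɱ, f, b, ɥ/.
Then [-nasal] leaves /v, f, b, ɥ/.

v, f, b, ɥ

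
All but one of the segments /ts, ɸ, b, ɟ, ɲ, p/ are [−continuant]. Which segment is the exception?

/b, ɟ, ts, ɲ, p/ are all [−continuant]; /ɸ/ (voiceless bilabial fricative) is [+continuant].

ɸ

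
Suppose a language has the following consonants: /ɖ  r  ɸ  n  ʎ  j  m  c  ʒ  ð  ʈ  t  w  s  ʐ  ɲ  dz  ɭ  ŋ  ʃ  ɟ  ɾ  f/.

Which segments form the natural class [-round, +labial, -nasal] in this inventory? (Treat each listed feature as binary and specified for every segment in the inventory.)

ɸ, f

Eliminate segments failing any feature: /ɖ, r, n, ʎ, j, c, ʒ, ð, ʈ, t, s, ʐ, ɲ, dz, ɭ, ŋ, ʃ, ɟ, ɾ/ are [-labial]; /m/ is [+nasal]; /w/ is [+round]. The remaining /ɸ, f/ satisfy [-round], [+labial], [-nasal].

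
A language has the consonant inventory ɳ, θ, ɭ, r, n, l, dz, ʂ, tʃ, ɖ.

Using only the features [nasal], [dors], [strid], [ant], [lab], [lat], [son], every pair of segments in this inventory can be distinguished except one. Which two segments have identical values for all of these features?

ʂ, tʃ

On the given features, /ʂ/ and /tʃ/ have an identical profile: [-nasal], [-dorsal], [+strident], [-anterior], [-labial], [-lateral], [-sonorant]. No other two segments in the inventory coincide on all 7 features. (They do differ in [continuant] and [distributed], which are not among the given features.)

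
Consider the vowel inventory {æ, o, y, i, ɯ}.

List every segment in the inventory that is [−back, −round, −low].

i

Among the inventory, the [−back] segments are /æ, y, i/.
Then [−round] gives /æ, i/.
Of those, [−low] leaves /i/.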